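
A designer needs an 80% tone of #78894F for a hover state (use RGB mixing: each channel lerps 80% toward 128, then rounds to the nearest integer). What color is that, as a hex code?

#7E8276

#78894F is rgb(120, 137, 79).
Per channel, c → c + 0.8(128 − c):
  R: 120 + 6.4 = 126.4 → 126
  G: 137 + 0.8×(128−137) = 137 − 7.2 = 129.8 → 130
  B: 79 + 0.8×(128−79) = 79 + 39.2 = 118.2 → 118
rgb(126, 130, 118) = #7E8276.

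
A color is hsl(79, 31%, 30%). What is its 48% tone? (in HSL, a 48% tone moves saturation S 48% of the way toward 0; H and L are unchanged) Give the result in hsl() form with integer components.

S moves 48% from 31 toward 0: 31 − 14.88 = 16.12 → 16.
H and L are unchanged.

hsl(79, 16%, 30%)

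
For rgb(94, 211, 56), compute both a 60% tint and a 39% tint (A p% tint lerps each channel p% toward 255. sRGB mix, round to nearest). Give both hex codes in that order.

60% tint:
  R: 94 + 96.6 = 190.6 → 191
  G: 211 + 26.4 = 237.4 → 237
  B: 56 + 0.6×(255−56) = 56 + 119.4 = 175.4 → 175
  → #BFEDAF
39% tint:
  R: 94 + 0.39×(255−94) = 94 + 62.79 = 156.79 → 157
  G: 211 + 0.39×(255−211) = 211 + 17.16 = 228.16 → 228
  B: 56 + 0.39×(255−56) = 56 + 77.61 = 133.61 → 134
  → #9DE486

#BFEDAF, #9DE486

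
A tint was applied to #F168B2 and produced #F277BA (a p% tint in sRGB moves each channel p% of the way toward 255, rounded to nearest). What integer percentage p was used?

#F168B2 is rgb(241, 104, 178); #F277BA is rgb(242, 119, 186).
On the G channel (widest range): 119 ≈ 104 + (p/100)(255 − 104), so p ≈ 100×(119 − 104)/(255 − 104) = 1500/151 = 9.93.
p = 10 reproduces all three channels after rounding.

10%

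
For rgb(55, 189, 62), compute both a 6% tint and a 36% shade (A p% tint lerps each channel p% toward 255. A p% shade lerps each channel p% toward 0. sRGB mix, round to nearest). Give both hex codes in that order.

6% tint:
  R: 55 + 12 = 67 → 67
  G: 189 + 0.06×(255−189) = 189 + 3.96 = 192.96 → 193
  B: 62 + 0.06×(255−62) = 62 + 11.58 = 73.58 → 74
  → #43C14A
36% shade:
  R: 55 + 0.36×(0−55) = 55 − 19.8 = 35.2 → 35
  G: 189 + 0.36×(0−189) = 189 − 68.04 = 120.96 → 121
  B: 62 + 0.36×(0−62) = 62 − 22.32 = 39.68 → 40
  → #237928

#43C14A, #237928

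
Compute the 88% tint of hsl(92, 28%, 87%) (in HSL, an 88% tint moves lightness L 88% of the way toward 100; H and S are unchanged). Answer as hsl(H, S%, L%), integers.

hsl(92, 28%, 98%)

L moves 88% from 87 toward 100: 87 + 11.44 = 98.44 → 98.
H and S are unchanged.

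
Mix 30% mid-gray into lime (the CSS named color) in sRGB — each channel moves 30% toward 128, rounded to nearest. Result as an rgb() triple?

CSS lime is rgb(0, 255, 0).
A 30% tone moves each channel 30% toward 128:
  R: 0 + 38.4 = 38.4 → 38
  G: 255 + 0.3×(128−255) = 255 − 38.1 = 216.9 → 217
  B: 0 + 0.3×(128−0) = 0 + 38.4 = 38.4 → 38

rgb(38, 217, 38)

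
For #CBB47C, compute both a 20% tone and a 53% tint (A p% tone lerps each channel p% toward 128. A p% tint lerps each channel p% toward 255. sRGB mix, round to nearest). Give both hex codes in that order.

#CBB47C is rgb(203, 180, 124).
20% tone:
  R: 203 + 0.2×(128−203) = 203 − 15 = 188 → 188
  G: 180 − 10.4 = 169.6 → 170
  B: 124 + 0.8 = 124.8 → 125
  → #BCAA7D
53% tint:
  R: 203 + 27.56 = 230.56 → 231
  G: 180 + 0.53×(255−180) = 180 + 39.75 = 219.75 → 220
  B: 124 + 0.53×(255−124) = 124 + 69.43 = 193.43 → 193
  → #E7DCC1

#BCAA7D, #E7DCC1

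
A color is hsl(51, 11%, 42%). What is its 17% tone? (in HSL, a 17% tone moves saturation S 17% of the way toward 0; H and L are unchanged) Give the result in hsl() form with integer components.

S moves 17% from 11 toward 0: 11 − 1.87 = 9.13 → 9.
H and L are unchanged.

hsl(51, 9%, 42%)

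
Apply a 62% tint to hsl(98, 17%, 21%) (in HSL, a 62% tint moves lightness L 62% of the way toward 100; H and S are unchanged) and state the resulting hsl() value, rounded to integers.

hsl(98, 17%, 70%)

L moves 62% from 21 toward 100: 21 + 48.98 = 69.98 → 70.
H and S are unchanged.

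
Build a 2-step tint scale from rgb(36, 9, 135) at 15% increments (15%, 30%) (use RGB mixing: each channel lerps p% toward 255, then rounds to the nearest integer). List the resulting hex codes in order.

15%: (36 + 32.85 = 68.85→69, 9 + 36.9 = 45.9→46, 135 + 18 = 153→153) → #452e99
30%: (36 + 65.7 = 101.7→102, 9 + 73.8 = 82.8→83, 135 + 36 = 171→171) → #6653ab

#452e99, #6653ab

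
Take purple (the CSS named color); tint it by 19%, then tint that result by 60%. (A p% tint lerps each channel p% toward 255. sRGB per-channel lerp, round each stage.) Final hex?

CSS purple is rgb(128, 0, 128).
Lerp each channel 19% toward 255:
  R: 128 + 0.19×(255−128) = 128 + 24.13 = 152.13 → 152
  G: 0 + 0.19×(255−0) = 0 + 48.45 = 48.45 → 48
  B: 128 + 0.19×(255−128) = 128 + 24.13 = 152.13 → 152
After the tint: rgb(152, 48, 152) = #983098.
A 60% tint moves each channel 60% toward 255:
  R: 152 + 0.6×(255−152) = 152 + 61.8 = 213.8 → 214
  G: 48 + 0.6×(255−48) = 48 + 124.2 = 172.2 → 172
  B: 152 + 0.6×(255−152) = 152 + 61.8 = 213.8 → 214
rgb(214, 172, 214) = #D6ACD6.

#D6ACD6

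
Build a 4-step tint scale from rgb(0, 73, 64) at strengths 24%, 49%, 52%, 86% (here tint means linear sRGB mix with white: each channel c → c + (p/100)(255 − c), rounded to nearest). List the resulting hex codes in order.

#3D756E, #7DA29E, #85A8A3, #DBE6E4

24%: (0 + 61.2 = 61.2→61, 73 + 43.68 = 116.68→117, 64 + 45.84 = 109.84→110) → #3D756E
49%: (0 + 124.95 = 124.95→125, 73 + 89.18 = 162.18→162, 64 + 93.59 = 157.59→158) → #7DA29E
52%: (0 + 132.6 = 132.6→133, 73 + 94.64 = 167.64→168, 64 + 99.32 = 163.32→163) → #85A8A3
86%: (0 + 219.3 = 219.3→219, 73 + 156.52 = 229.52→230, 64 + 164.26 = 228.26→228) → #DBE6E4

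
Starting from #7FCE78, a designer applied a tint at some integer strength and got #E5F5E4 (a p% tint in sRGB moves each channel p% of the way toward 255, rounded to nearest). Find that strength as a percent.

80%

#7FCE78 is rgb(127, 206, 120); #E5F5E4 is rgb(229, 245, 228).
On the B channel (widest range): 228 ≈ 120 + (p/100)(255 − 120), so p ≈ 100×(228 − 120)/(255 − 120) = 10800/135 = 80.00.
p = 80 reproduces all three channels after rounding.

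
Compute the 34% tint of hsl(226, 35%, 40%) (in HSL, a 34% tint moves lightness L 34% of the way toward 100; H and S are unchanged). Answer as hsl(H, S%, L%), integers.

L moves 34% from 40 toward 100: 40 + 20.4 = 60.4 → 60.
H and S are unchanged.

hsl(226, 35%, 60%)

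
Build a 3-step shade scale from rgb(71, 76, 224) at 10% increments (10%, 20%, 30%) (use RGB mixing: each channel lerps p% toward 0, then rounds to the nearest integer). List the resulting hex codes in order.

10%: (71 − 7.1 = 63.9→64, 76 − 7.6 = 68.4→68, 224 − 22.4 = 201.6→202) → #4044CA
20%: (71 − 14.2 = 56.8→57, 76 − 15.2 = 60.8→61, 224 − 44.8 = 179.2→179) → #393DB3
30%: (71 − 21.3 = 49.7→50, 76 − 22.8 = 53.2→53, 224 − 67.2 = 156.8→157) → #32359D

#4044CA, #393DB3, #32359D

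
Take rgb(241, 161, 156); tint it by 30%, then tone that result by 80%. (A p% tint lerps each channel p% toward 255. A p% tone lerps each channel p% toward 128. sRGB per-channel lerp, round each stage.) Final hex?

#978c8c

Per channel, c → c + 0.3(255 − c):
  R: 241 + 0.3×(255−241) = 241 + 4.2 = 245.2 → 245
  G: 161 + 0.3×(255−161) = 161 + 28.2 = 189.2 → 189
  B: 156 + 0.3×(255−156) = 156 + 29.7 = 185.7 → 186
After the tint: rgb(245, 189, 186) = #f5bdba.
Lerp each channel 80% toward 128:
  R: 245 + 0.8×(128−245) = 245 − 93.6 = 151.4 → 151
  G: 189 + 0.8×(128−189) = 189 − 48.8 = 140.2 → 140
  B: 186 + 0.8×(128−186) = 186 − 46.4 = 139.6 → 140
rgb(151, 140, 140) = #978c8c.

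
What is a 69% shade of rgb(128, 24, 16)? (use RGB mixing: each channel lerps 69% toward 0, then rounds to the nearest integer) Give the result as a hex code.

#280705

Lerp each channel 69% toward 0:
  R: 128 + 0.69×(0−128) = 128 − 88.32 = 39.68 → 40
  G: 24 − 16.56 = 7.44 → 7
  B: 16 + 0.69×(0−16) = 16 − 11.04 = 4.96 → 5
rgb(40, 7, 5) = #280705.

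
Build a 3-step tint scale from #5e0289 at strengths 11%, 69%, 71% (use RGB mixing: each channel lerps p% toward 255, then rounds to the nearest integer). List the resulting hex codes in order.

#5e0289 is rgb(94, 2, 137).
11%: (94 + 17.71 = 111.71→112, 2 + 27.83 = 29.83→30, 137 + 12.98 = 149.98→150) → #701e96
69%: (94 + 111.09 = 205.09→205, 2 + 174.57 = 176.57→177, 137 + 81.42 = 218.42→218) → #cdb1da
71%: (94 + 114.31 = 208.31→208, 2 + 179.63 = 181.63→182, 137 + 83.78 = 220.78→221) → #d0b6dd

#701e96, #cdb1da, #d0b6dd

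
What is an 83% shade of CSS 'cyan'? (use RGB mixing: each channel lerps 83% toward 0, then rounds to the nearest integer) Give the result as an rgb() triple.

CSS cyan is rgb(0, 255, 255).
Lerp each channel 83% toward 0:
  R: 0 + 0.83×(0−0) = 0 + 0 = 0 → 0
  G: 255 − 211.65 = 43.35 → 43
  B: 255 − 211.65 = 43.35 → 43

rgb(0, 43, 43)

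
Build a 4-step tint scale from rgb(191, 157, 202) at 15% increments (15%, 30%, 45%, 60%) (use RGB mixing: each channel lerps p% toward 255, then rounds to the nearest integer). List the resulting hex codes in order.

15%: (191 + 9.6 = 200.6→201, 157 + 14.7 = 171.7→172, 202 + 7.95 = 209.95→210) → #C9ACD2
30%: (191 + 19.2 = 210.2→210, 157 + 29.4 = 186.4→186, 202 + 15.9 = 217.9→218) → #D2BADA
45%: (191 + 28.8 = 219.8→220, 157 + 44.1 = 201.1→201, 202 + 23.85 = 225.85→226) → #DCC9E2
60%: (191 + 38.4 = 229.4→229, 157 + 58.8 = 215.8→216, 202 + 31.8 = 233.8→234) → #E5D8EA

#C9ACD2, #D2BADA, #DCC9E2, #E5D8EA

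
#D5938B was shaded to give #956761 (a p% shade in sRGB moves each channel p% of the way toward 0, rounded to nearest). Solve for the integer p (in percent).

#D5938B is rgb(213, 147, 139); #956761 is rgb(149, 103, 97).
On the R channel (widest range): 149 ≈ 213 + (p/100)(0 − 213), so p ≈ 100×(149 − 213)/(0 − 213) = -6400/-213 = 30.05.
p = 30 reproduces all three channels after rounding.

30%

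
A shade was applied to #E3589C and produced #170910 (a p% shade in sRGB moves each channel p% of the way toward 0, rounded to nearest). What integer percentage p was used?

#E3589C is rgb(227, 88, 156); #170910 is rgb(23, 9, 16).
On the R channel (widest range): 23 ≈ 227 + (p/100)(0 − 227), so p ≈ 100×(23 − 227)/(0 − 227) = -20400/-227 = 89.87.
p = 90 reproduces all three channels after rounding.

90%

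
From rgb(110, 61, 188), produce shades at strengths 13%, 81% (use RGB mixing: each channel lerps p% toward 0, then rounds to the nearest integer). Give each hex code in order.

13%: (110 − 14.3 = 95.7→96, 61 − 7.93 = 53.07→53, 188 − 24.44 = 163.56→164) → #6035a4
81%: (110 − 89.1 = 20.9→21, 61 − 49.41 = 11.59→12, 188 − 152.28 = 35.72→36) → #150c24

#6035a4, #150c24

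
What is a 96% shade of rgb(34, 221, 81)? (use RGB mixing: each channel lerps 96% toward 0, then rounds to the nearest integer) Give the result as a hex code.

A 96% shade moves each channel 96% toward 0:
  R: 34 + 0.96×(0−34) = 34 − 32.64 = 1.36 → 1
  G: 221 − 212.16 = 8.84 → 9
  B: 81 − 77.76 = 3.24 → 3
rgb(1, 9, 3) = #010903.

#010903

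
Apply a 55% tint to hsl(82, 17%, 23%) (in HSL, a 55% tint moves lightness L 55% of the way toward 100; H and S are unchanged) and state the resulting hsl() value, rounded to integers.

L moves 55% from 23 toward 100: 23 + 42.35 = 65.35 → 65.
H and S are unchanged.

hsl(82, 17%, 65%)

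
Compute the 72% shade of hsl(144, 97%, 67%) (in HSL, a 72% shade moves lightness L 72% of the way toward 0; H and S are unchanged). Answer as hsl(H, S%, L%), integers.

hsl(144, 97%, 19%)

L moves 72% from 67 toward 0: 67 − 48.24 = 18.76 → 19.
H and S are unchanged.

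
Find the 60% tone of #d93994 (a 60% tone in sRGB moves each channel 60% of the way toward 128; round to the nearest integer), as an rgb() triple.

rgb(164, 100, 136)

#d93994 is rgb(217, 57, 148).
Per channel, c → c + 0.6(128 − c):
  R: 217 − 53.4 = 163.6 → 164
  G: 57 + 42.6 = 99.6 → 100
  B: 148 + 0.6×(128−148) = 148 − 12 = 136 → 136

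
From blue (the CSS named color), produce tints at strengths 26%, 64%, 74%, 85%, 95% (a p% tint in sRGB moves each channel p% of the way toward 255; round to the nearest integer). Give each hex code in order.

#4242FF, #A3A3FF, #BDBDFF, #D9D9FF, #F2F2FF

CSS blue is rgb(0, 0, 255).
26%: (0 + 66.3 = 66.3→66, 0 + 66.3 = 66.3→66, 255→255) → #4242FF
64%: (0 + 163.2 = 163.2→163, 0 + 163.2 = 163.2→163, 255→255) → #A3A3FF
74%: (0 + 188.7 = 188.7→189, 0 + 188.7 = 188.7→189, 255→255) → #BDBDFF
85%: (0 + 216.75 = 216.75→217, 0 + 216.75 = 216.75→217, 255→255) → #D9D9FF
95%: (0 + 242.25 = 242.25→242, 0 + 242.25 = 242.25→242, 255→255) → #F2F2FF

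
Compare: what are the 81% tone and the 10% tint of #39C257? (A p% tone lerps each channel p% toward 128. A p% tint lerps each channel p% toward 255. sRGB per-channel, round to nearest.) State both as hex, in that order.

#738D78, #4DC868

#39C257 is rgb(57, 194, 87).
81% tone:
  R: 57 + 0.81×(128−57) = 57 + 57.51 = 114.51 → 115
  G: 194 − 53.46 = 140.54 → 141
  B: 87 + 0.81×(128−87) = 87 + 33.21 = 120.21 → 120
  → #738D78
10% tint:
  R: 57 + 19.8 = 76.8 → 77
  G: 194 + 0.1×(255−194) = 194 + 6.1 = 200.1 → 200
  B: 87 + 0.1×(255−87) = 87 + 16.8 = 103.8 → 104
  → #4DC868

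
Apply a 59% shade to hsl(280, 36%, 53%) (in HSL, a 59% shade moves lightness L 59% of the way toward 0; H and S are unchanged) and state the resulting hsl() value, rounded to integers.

hsl(280, 36%, 22%)

L moves 59% from 53 toward 0: 53 − 31.27 = 21.73 → 22.
H and S are unchanged.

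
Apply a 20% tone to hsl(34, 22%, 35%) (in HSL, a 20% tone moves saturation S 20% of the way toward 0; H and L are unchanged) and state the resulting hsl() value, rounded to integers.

hsl(34, 18%, 35%)

S moves 20% from 22 toward 0: 22 − 4.4 = 17.6 → 18.
H and L are unchanged.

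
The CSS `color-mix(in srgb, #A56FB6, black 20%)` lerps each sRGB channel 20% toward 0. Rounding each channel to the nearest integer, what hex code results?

#845992

#A56FB6 is rgb(165, 111, 182).
A 20% shade moves each channel 20% toward 0:
  R: 165 + 0.2×(0−165) = 165 − 33 = 132 → 132
  G: 111 − 22.2 = 88.8 → 89
  B: 182 + 0.2×(0−182) = 182 − 36.4 = 145.6 → 146
rgb(132, 89, 146) = #845992.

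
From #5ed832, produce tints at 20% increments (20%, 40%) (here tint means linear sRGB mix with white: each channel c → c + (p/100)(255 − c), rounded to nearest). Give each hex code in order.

#7ee05b, #9ee884

#5ed832 is rgb(94, 216, 50).
20%: (94 + 32.2 = 126.2→126, 216 + 7.8 = 223.8→224, 50 + 41 = 91→91) → #7ee05b
40%: (94 + 64.4 = 158.4→158, 216 + 15.6 = 231.6→232, 50 + 82 = 132→132) → #9ee884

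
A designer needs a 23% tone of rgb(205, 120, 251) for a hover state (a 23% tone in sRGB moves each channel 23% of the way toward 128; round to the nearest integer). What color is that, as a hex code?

#bb7adf

Per channel, c → c + 0.23(128 − c):
  R: 205 + 0.23×(128−205) = 205 − 17.71 = 187.29 → 187
  G: 120 + 1.84 = 121.84 → 122
  B: 251 + 0.23×(128−251) = 251 − 28.29 = 222.71 → 223
rgb(187, 122, 223) = #bb7adf.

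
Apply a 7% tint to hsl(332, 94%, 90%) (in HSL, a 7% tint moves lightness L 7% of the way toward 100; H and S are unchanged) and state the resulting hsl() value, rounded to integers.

hsl(332, 94%, 91%)

L moves 7% from 90 toward 100: 90 + 0.7 = 90.7 → 91.
H and S are unchanged.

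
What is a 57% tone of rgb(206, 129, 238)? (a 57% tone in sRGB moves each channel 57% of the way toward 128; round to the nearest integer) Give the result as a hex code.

#A280AF

Per channel, c → c + 0.57(128 − c):
  R: 206 + 0.57×(128−206) = 206 − 44.46 = 161.54 → 162
  G: 129 − 0.57 = 128.43 → 128
  B: 238 + 0.57×(128−238) = 238 − 62.7 = 175.3 → 175
rgb(162, 128, 175) = #A280AF.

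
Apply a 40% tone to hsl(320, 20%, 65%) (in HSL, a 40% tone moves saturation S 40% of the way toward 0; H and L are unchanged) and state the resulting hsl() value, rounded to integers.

S moves 40% from 20 toward 0: 20 − 8 = 12 → 12.
H and L are unchanged.

hsl(320, 12%, 65%)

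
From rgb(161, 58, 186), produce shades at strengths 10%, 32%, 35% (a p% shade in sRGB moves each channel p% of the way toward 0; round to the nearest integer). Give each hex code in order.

#9134a7, #6d277e, #692679

10%: (161 − 16.1 = 144.9→145, 58 − 5.8 = 52.2→52, 186 − 18.6 = 167.4→167) → #9134a7
32%: (161 − 51.52 = 109.48→109, 58 − 18.56 = 39.44→39, 186 − 59.52 = 126.48→126) → #6d277e
35%: (161 − 56.35 = 104.65→105, 58 − 20.3 = 37.7→38, 186 − 65.1 = 120.9→121) → #692679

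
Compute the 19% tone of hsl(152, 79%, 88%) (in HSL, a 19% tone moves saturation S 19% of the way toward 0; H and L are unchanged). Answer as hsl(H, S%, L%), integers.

hsl(152, 64%, 88%)

S moves 19% from 79 toward 0: 79 − 15.01 = 63.99 → 64.
H and L are unchanged.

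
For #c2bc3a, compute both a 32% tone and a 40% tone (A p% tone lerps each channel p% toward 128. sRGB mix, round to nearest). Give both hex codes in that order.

#c2bc3a is rgb(194, 188, 58).
32% tone:
  R: 194 + 0.32×(128−194) = 194 − 21.12 = 172.88 → 173
  G: 188 + 0.32×(128−188) = 188 − 19.2 = 168.8 → 169
  B: 58 + 0.32×(128−58) = 58 + 22.4 = 80.4 → 80
  → #ada950
40% tone:
  R: 194 + 0.4×(128−194) = 194 − 26.4 = 167.6 → 168
  G: 188 − 24 = 164 → 164
  B: 58 + 0.4×(128−58) = 58 + 28 = 86 → 86
  → #a8a456

#ada950, #a8a456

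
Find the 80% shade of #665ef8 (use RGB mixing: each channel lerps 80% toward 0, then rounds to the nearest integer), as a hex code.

#665ef8 is rgb(102, 94, 248).
An 80% shade moves each channel 80% toward 0:
  R: 102 + 0.8×(0−102) = 102 − 81.6 = 20.4 → 20
  G: 94 − 75.2 = 18.8 → 19
  B: 248 − 198.4 = 49.6 → 50
rgb(20, 19, 50) = #141332.

#141332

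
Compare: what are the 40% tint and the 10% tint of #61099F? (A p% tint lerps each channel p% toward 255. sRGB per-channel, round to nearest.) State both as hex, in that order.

#A06BC5, #7122A9

#61099F is rgb(97, 9, 159).
40% tint:
  R: 97 + 0.4×(255−97) = 97 + 63.2 = 160.2 → 160
  G: 9 + 98.4 = 107.4 → 107
  B: 159 + 0.4×(255−159) = 159 + 38.4 = 197.4 → 197
  → #A06BC5
10% tint:
  R: 97 + 15.8 = 112.8 → 113
  G: 9 + 0.1×(255−9) = 9 + 24.6 = 33.6 → 34
  B: 159 + 9.6 = 168.6 → 169
  → #7122A9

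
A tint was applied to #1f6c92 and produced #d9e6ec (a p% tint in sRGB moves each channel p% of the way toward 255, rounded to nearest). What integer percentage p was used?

83%

#1f6c92 is rgb(31, 108, 146); #d9e6ec is rgb(217, 230, 236).
On the R channel (widest range): 217 ≈ 31 + (p/100)(255 − 31), so p ≈ 100×(217 − 31)/(255 − 31) = 18600/224 = 83.04.
p = 83 reproduces all three channels after rounding.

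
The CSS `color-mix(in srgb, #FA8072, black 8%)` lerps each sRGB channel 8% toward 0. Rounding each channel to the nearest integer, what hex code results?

#E67669

#FA8072 is rgb(250, 128, 114).
An 8% shade moves each channel 8% toward 0:
  R: 250 − 20 = 230 → 230
  G: 128 + 0.08×(0−128) = 128 − 10.24 = 117.76 → 118
  B: 114 − 9.12 = 104.88 → 105
rgb(230, 118, 105) = #E67669.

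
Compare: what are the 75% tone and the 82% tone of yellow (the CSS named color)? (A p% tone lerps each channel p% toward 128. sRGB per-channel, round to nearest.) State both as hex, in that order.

#A0A060, #979769

CSS yellow is rgb(255, 255, 0).
75% tone:
  R: 255 − 95.25 = 159.75 → 160
  G: 255 − 95.25 = 159.75 → 160
  B: 0 + 96 = 96 → 96
  → #A0A060
82% tone:
  R: 255 + 0.82×(128−255) = 255 − 104.14 = 150.86 → 151
  G: 255 + 0.82×(128−255) = 255 − 104.14 = 150.86 → 151
  B: 0 + 0.82×(128−0) = 0 + 104.96 = 104.96 → 105
  → #979769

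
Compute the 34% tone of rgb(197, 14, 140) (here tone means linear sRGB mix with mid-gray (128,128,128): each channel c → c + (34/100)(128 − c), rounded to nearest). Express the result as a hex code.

#AE3588

Per channel, c → c + 0.34(128 − c):
  R: 197 + 0.34×(128−197) = 197 − 23.46 = 173.54 → 174
  G: 14 + 38.76 = 52.76 → 53
  B: 140 + 0.34×(128−140) = 140 − 4.08 = 135.92 → 136
rgb(174, 53, 136) = #AE3588.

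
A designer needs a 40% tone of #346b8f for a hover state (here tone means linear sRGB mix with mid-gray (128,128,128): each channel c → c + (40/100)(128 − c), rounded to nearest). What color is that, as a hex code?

#346b8f is rgb(52, 107, 143).
Per channel, c → c + 0.4(128 − c):
  R: 52 + 30.4 = 82.4 → 82
  G: 107 + 0.4×(128−107) = 107 + 8.4 = 115.4 → 115
  B: 143 + 0.4×(128−143) = 143 − 6 = 137 → 137
rgb(82, 115, 137) = #527389.

#527389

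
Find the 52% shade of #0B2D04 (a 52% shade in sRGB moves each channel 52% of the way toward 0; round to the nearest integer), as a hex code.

#0B2D04 is rgb(11, 45, 4).
Per channel, c → c + 0.52(0 − c):
  R: 11 + 0.52×(0−11) = 11 − 5.72 = 5.28 → 5
  G: 45 + 0.52×(0−45) = 45 − 23.4 = 21.6 → 22
  B: 4 + 0.52×(0−4) = 4 − 2.08 = 1.92 → 2
rgb(5, 22, 2) = #051602.

#051602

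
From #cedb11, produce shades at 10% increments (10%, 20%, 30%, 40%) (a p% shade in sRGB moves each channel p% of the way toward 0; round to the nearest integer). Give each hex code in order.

#b9c50f, #a5af0e, #90990c, #7c830a

#cedb11 is rgb(206, 219, 17).
10%: (206 − 20.6 = 185.4→185, 219 − 21.9 = 197.1→197, 17 − 1.7 = 15.3→15) → #b9c50f
20%: (206 − 41.2 = 164.8→165, 219 − 43.8 = 175.2→175, 17 − 3.4 = 13.6→14) → #a5af0e
30%: (206 − 61.8 = 144.2→144, 219 − 65.7 = 153.3→153, 17 − 5.1 = 11.9→12) → #90990c
40%: (206 − 82.4 = 123.6→124, 219 − 87.6 = 131.4→131, 17 − 6.8 = 10.2→10) → #7c830a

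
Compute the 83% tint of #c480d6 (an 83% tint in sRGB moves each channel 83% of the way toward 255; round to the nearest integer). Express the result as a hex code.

#f5e9f8

#c480d6 is rgb(196, 128, 214).
An 83% tint moves each channel 83% toward 255:
  R: 196 + 0.83×(255−196) = 196 + 48.97 = 244.97 → 245
  G: 128 + 105.41 = 233.41 → 233
  B: 214 + 0.83×(255−214) = 214 + 34.03 = 248.03 → 248
rgb(245, 233, 248) = #f5e9f8.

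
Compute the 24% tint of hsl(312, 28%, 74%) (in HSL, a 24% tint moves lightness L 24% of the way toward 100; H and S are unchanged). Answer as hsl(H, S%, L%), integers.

L moves 24% from 74 toward 100: 74 + 6.24 = 80.24 → 80.
H and S are unchanged.

hsl(312, 28%, 80%)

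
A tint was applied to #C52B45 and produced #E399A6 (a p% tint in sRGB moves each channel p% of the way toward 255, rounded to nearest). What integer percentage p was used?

52%

#C52B45 is rgb(197, 43, 69); #E399A6 is rgb(227, 153, 166).
On the G channel (widest range): 153 ≈ 43 + (p/100)(255 − 43), so p ≈ 100×(153 − 43)/(255 − 43) = 11000/212 = 51.89.
p = 52 reproduces all three channels after rounding.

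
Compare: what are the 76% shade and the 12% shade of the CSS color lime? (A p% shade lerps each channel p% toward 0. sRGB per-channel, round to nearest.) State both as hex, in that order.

CSS lime is rgb(0, 255, 0).
76% shade:
  R: 0 + 0.76×(0−0) = 0 + 0 = 0 → 0
  G: 255 + 0.76×(0−255) = 255 − 193.8 = 61.2 → 61
  B: 0 + 0 = 0 → 0
  → #003D00
12% shade:
  R: 0 + 0.12×(0−0) = 0 + 0 = 0 → 0
  G: 255 + 0.12×(0−255) = 255 − 30.6 = 224.4 → 224
  B: 0 + 0 = 0 → 0
  → #00E000

#003D00, #00E000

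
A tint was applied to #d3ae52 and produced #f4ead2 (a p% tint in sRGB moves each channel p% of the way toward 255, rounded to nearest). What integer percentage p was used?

74%

#d3ae52 is rgb(211, 174, 82); #f4ead2 is rgb(244, 234, 210).
On the B channel (widest range): 210 ≈ 82 + (p/100)(255 − 82), so p ≈ 100×(210 − 82)/(255 − 82) = 12800/173 = 73.99.
p = 74 reproduces all three channels after rounding.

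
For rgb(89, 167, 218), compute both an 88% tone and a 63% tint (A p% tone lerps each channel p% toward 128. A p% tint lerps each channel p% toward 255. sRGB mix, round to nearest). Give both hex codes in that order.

88% tone:
  R: 89 + 0.88×(128−89) = 89 + 34.32 = 123.32 → 123
  G: 167 + 0.88×(128−167) = 167 − 34.32 = 132.68 → 133
  B: 218 − 79.2 = 138.8 → 139
  → #7B858B
63% tint:
  R: 89 + 0.63×(255−89) = 89 + 104.58 = 193.58 → 194
  G: 167 + 55.44 = 222.44 → 222
  B: 218 + 0.63×(255−218) = 218 + 23.31 = 241.31 → 241
  → #C2DEF1

#7B858B, #C2DEF1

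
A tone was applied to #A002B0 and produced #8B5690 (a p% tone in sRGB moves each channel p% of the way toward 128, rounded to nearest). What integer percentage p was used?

#A002B0 is rgb(160, 2, 176); #8B5690 is rgb(139, 86, 144).
On the G channel (widest range): 86 ≈ 2 + (p/100)(128 − 2), so p ≈ 100×(86 − 2)/(128 − 2) = 8400/126 = 66.67.
p = 67 reproduces all three channels after rounding.

67%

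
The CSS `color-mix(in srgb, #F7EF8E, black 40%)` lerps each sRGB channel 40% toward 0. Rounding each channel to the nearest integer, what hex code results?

#948F55

#F7EF8E is rgb(247, 239, 142).
Lerp each channel 40% toward 0:
  R: 247 + 0.4×(0−247) = 247 − 98.8 = 148.2 → 148
  G: 239 − 95.6 = 143.4 → 143
  B: 142 − 56.8 = 85.2 → 85
rgb(148, 143, 85) = #948F55.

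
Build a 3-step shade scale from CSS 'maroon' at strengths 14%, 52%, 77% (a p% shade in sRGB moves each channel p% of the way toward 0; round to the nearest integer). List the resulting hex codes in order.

#6E0000, #3D0000, #1D0000

CSS maroon is rgb(128, 0, 0).
14%: (128 − 17.92 = 110.08→110, 0→0, 0→0) → #6E0000
52%: (128 − 66.56 = 61.44→61, 0→0, 0→0) → #3D0000
77%: (128 − 98.56 = 29.44→29, 0→0, 0→0) → #1D0000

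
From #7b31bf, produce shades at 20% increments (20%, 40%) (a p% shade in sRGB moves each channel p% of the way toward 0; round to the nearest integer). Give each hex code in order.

#7b31bf is rgb(123, 49, 191).
20%: (123 − 24.6 = 98.4→98, 49 − 9.8 = 39.2→39, 191 − 38.2 = 152.8→153) → #622799
40%: (123 − 49.2 = 73.8→74, 49 − 19.6 = 29.4→29, 191 − 76.4 = 114.6→115) → #4a1d73

#622799, #4a1d73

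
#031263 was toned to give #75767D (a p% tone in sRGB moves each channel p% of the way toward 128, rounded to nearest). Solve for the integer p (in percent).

91%

#031263 is rgb(3, 18, 99); #75767D is rgb(117, 118, 125).
On the R channel (widest range): 117 ≈ 3 + (p/100)(128 − 3), so p ≈ 100×(117 − 3)/(128 − 3) = 11400/125 = 91.20.
p = 91 reproduces all three channels after rounding.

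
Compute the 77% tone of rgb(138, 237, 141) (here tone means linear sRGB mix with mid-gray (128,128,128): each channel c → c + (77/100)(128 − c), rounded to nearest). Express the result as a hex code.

Per channel, c → c + 0.77(128 − c):
  R: 138 − 7.7 = 130.3 → 130
  G: 237 + 0.77×(128−237) = 237 − 83.93 = 153.07 → 153
  B: 141 − 10.01 = 130.99 → 131
rgb(130, 153, 131) = #829983.

#829983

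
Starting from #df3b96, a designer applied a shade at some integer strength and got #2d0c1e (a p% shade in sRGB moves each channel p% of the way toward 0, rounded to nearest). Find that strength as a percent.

80%

#df3b96 is rgb(223, 59, 150); #2d0c1e is rgb(45, 12, 30).
On the R channel (widest range): 45 ≈ 223 + (p/100)(0 − 223), so p ≈ 100×(45 − 223)/(0 − 223) = -17800/-223 = 79.82.
p = 80 reproduces all three channels after rounding.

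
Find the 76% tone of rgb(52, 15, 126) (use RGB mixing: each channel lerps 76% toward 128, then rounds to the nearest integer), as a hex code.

Per channel, c → c + 0.76(128 − c):
  R: 52 + 57.76 = 109.76 → 110
  G: 15 + 0.76×(128−15) = 15 + 85.88 = 100.88 → 101
  B: 126 + 1.52 = 127.52 → 128
rgb(110, 101, 128) = #6E6580.

#6E6580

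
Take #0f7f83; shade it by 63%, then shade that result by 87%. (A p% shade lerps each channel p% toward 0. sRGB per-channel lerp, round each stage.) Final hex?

#0f7f83 is rgb(15, 127, 131).
A 63% shade moves each channel 63% toward 0:
  R: 15 + 0.63×(0−15) = 15 − 9.45 = 5.55 → 6
  G: 127 + 0.63×(0−127) = 127 − 80.01 = 46.99 → 47
  B: 131 + 0.63×(0−131) = 131 − 82.53 = 48.47 → 48
After the shade: rgb(6, 47, 48) = #062f30.
Per channel, c → c + 0.87(0 − c):
  R: 6 − 5.22 = 0.78 → 1
  G: 47 + 0.87×(0−47) = 47 − 40.89 = 6.11 → 6
  B: 48 + 0.87×(0−48) = 48 − 41.76 = 6.24 → 6
rgb(1, 6, 6) = #010606.

#010606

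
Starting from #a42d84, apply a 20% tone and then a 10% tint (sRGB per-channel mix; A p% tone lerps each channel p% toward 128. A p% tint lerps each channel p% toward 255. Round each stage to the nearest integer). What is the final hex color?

#a7518f

#a42d84 is rgb(164, 45, 132).
A 20% tone moves each channel 20% toward 128:
  R: 164 − 7.2 = 156.8 → 157
  G: 45 + 16.6 = 61.6 → 62
  B: 132 − 0.8 = 131.2 → 131
After the tone: rgb(157, 62, 131) = #9d3e83.
Per channel, c → c + 0.1(255 − c):
  R: 157 + 9.8 = 166.8 → 167
  G: 62 + 0.1×(255−62) = 62 + 19.3 = 81.3 → 81
  B: 131 + 0.1×(255−131) = 131 + 12.4 = 143.4 → 143
rgb(167, 81, 143) = #a7518f.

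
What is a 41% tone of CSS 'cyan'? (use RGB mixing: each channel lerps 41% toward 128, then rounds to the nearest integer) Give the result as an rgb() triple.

rgb(52, 203, 203)

CSS cyan is rgb(0, 255, 255).
Per channel, c → c + 0.41(128 − c):
  R: 0 + 0.41×(128−0) = 0 + 52.48 = 52.48 → 52
  G: 255 − 52.07 = 202.93 → 203
  B: 255 + 0.41×(128−255) = 255 − 52.07 = 202.93 → 203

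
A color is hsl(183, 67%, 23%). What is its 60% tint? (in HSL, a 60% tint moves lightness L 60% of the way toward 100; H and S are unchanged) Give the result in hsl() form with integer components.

L moves 60% from 23 toward 100: 23 + 46.2 = 69.2 → 69.
H and S are unchanged.

hsl(183, 67%, 69%)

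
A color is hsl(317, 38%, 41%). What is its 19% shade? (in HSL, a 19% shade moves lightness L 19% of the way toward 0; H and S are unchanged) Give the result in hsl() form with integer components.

L moves 19% from 41 toward 0: 41 − 7.79 = 33.21 → 33.
H and S are unchanged.

hsl(317, 38%, 33%)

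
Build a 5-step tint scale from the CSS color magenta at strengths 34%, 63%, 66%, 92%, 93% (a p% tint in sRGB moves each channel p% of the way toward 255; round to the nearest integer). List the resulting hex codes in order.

#FF57FF, #FFA1FF, #FFA8FF, #FFEBFF, #FFEDFF

CSS magenta is rgb(255, 0, 255).
34%: (255→255, 0 + 86.7 = 86.7→87, 255→255) → #FF57FF
63%: (255→255, 0 + 160.65 = 160.65→161, 255→255) → #FFA1FF
66%: (255→255, 0 + 168.3 = 168.3→168, 255→255) → #FFA8FF
92%: (255→255, 0 + 234.6 = 234.6→235, 255→255) → #FFEBFF
93%: (255→255, 0 + 237.15 = 237.15→237, 255→255) → #FFEDFF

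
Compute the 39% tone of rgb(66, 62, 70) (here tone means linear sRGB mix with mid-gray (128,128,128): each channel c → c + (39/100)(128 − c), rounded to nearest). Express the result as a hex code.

Lerp each channel 39% toward 128:
  R: 66 + 24.18 = 90.18 → 90
  G: 62 + 0.39×(128−62) = 62 + 25.74 = 87.74 → 88
  B: 70 + 0.39×(128−70) = 70 + 22.62 = 92.62 → 93
rgb(90, 88, 93) = #5a585d.

#5a585d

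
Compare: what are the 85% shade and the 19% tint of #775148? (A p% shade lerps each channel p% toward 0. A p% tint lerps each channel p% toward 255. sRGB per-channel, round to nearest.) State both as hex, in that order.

#775148 is rgb(119, 81, 72).
85% shade:
  R: 119 + 0.85×(0−119) = 119 − 101.15 = 17.85 → 18
  G: 81 − 68.85 = 12.15 → 12
  B: 72 − 61.2 = 10.8 → 11
  → #120C0B
19% tint:
  R: 119 + 0.19×(255−119) = 119 + 25.84 = 144.84 → 145
  G: 81 + 33.06 = 114.06 → 114
  B: 72 + 34.77 = 106.77 → 107
  → #91726B

#120C0B, #91726B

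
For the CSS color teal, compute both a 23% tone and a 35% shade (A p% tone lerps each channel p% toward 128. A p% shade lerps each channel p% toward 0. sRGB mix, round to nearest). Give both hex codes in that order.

#1D8080, #005353

CSS teal is rgb(0, 128, 128).
23% tone:
  R: 0 + 29.44 = 29.44 → 29
  G: 128 + 0.23×(128−128) = 128 + 0 = 128 → 128
  B: 128 + 0 = 128 → 128
  → #1D8080
35% shade:
  R: 0 + 0 = 0 → 0
  G: 128 + 0.35×(0−128) = 128 − 44.8 = 83.2 → 83
  B: 128 − 44.8 = 83.2 → 83
  → #005353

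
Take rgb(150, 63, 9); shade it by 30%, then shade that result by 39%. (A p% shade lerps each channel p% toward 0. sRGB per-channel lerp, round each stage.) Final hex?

#401b04

Lerp each channel 30% toward 0:
  R: 150 + 0.3×(0−150) = 150 − 45 = 105 → 105
  G: 63 − 18.9 = 44.1 → 44
  B: 9 + 0.3×(0−9) = 9 − 2.7 = 6.3 → 6
After the shade: rgb(105, 44, 6) = #692c06.
A 39% shade moves each channel 39% toward 0:
  R: 105 + 0.39×(0−105) = 105 − 40.95 = 64.05 → 64
  G: 44 − 17.16 = 26.84 → 27
  B: 6 + 0.39×(0−6) = 6 − 2.34 = 3.66 → 4
rgb(64, 27, 4) = #401b04.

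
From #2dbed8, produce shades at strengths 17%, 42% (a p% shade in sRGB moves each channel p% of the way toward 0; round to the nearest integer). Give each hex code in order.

#259eb3, #1a6e7d

#2dbed8 is rgb(45, 190, 216).
17%: (45 − 7.65 = 37.35→37, 190 − 32.3 = 157.7→158, 216 − 36.72 = 179.28→179) → #259eb3
42%: (45 − 18.9 = 26.1→26, 190 − 79.8 = 110.2→110, 216 − 90.72 = 125.28→125) → #1a6e7d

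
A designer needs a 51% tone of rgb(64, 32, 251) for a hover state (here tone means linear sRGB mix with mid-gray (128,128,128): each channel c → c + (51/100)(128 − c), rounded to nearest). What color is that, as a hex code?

#6151BC

Lerp each channel 51% toward 128:
  R: 64 + 32.64 = 96.64 → 97
  G: 32 + 0.51×(128−32) = 32 + 48.96 = 80.96 → 81
  B: 251 − 62.73 = 188.27 → 188
rgb(97, 81, 188) = #6151BC.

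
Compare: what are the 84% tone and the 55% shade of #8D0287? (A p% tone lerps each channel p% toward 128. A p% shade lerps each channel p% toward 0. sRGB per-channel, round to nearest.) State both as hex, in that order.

#826C81, #3F013D

#8D0287 is rgb(141, 2, 135).
84% tone:
  R: 141 − 10.92 = 130.08 → 130
  G: 2 + 0.84×(128−2) = 2 + 105.84 = 107.84 → 108
  B: 135 − 5.88 = 129.12 → 129
  → #826C81
55% shade:
  R: 141 − 77.55 = 63.45 → 63
  G: 2 − 1.1 = 0.9 → 1
  B: 135 + 0.55×(0−135) = 135 − 74.25 = 60.75 → 61
  → #3F013D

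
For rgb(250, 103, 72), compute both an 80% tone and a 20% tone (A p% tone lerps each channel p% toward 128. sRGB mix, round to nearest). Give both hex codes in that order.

80% tone:
  R: 250 − 97.6 = 152.4 → 152
  G: 103 + 0.8×(128−103) = 103 + 20 = 123 → 123
  B: 72 + 0.8×(128−72) = 72 + 44.8 = 116.8 → 117
  → #987b75
20% tone:
  R: 250 + 0.2×(128−250) = 250 − 24.4 = 225.6 → 226
  G: 103 + 0.2×(128−103) = 103 + 5 = 108 → 108
  B: 72 + 0.2×(128−72) = 72 + 11.2 = 83.2 → 83
  → #e26c53

#987b75, #e26c53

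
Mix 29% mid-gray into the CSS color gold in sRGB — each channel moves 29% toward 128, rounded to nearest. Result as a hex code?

#DABE25

CSS gold is rgb(255, 215, 0).
A 29% tone moves each channel 29% toward 128:
  R: 255 + 0.29×(128−255) = 255 − 36.83 = 218.17 → 218
  G: 215 + 0.29×(128−215) = 215 − 25.23 = 189.77 → 190
  B: 0 + 0.29×(128−0) = 0 + 37.12 = 37.12 → 37
rgb(218, 190, 37) = #DABE25.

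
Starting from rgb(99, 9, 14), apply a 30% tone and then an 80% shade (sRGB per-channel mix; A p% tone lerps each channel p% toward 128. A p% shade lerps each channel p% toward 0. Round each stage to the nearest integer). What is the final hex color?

A 30% tone moves each channel 30% toward 128:
  R: 99 + 8.7 = 107.7 → 108
  G: 9 + 0.3×(128−9) = 9 + 35.7 = 44.7 → 45
  B: 14 + 34.2 = 48.2 → 48
After the tone: rgb(108, 45, 48) = #6C2D30.
An 80% shade moves each channel 80% toward 0:
  R: 108 − 86.4 = 21.6 → 22
  G: 45 + 0.8×(0−45) = 45 − 36 = 9 → 9
  B: 48 + 0.8×(0−48) = 48 − 38.4 = 9.6 → 10
rgb(22, 9, 10) = #16090A.

#16090A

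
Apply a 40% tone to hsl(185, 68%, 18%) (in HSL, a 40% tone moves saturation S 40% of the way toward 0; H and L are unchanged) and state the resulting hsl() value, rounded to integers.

hsl(185, 41%, 18%)

S moves 40% from 68 toward 0: 68 − 27.2 = 40.8 → 41.
H and L are unchanged.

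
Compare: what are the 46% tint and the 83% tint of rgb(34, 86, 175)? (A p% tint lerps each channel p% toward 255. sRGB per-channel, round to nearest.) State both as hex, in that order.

#88A4D4, #D9E2F1

46% tint:
  R: 34 + 0.46×(255−34) = 34 + 101.66 = 135.66 → 136
  G: 86 + 0.46×(255−86) = 86 + 77.74 = 163.74 → 164
  B: 175 + 36.8 = 211.8 → 212
  → #88A4D4
83% tint:
  R: 34 + 0.83×(255−34) = 34 + 183.43 = 217.43 → 217
  G: 86 + 0.83×(255−86) = 86 + 140.27 = 226.27 → 226
  B: 175 + 0.83×(255−175) = 175 + 66.4 = 241.4 → 241
  → #D9E2F1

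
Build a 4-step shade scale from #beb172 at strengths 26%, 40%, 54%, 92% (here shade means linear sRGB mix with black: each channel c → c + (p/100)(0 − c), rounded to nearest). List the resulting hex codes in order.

#8d8354, #726a44, #575134, #0f0e09

#beb172 is rgb(190, 177, 114).
26%: (190 − 49.4 = 140.6→141, 177 − 46.02 = 130.98→131, 114 − 29.64 = 84.36→84) → #8d8354
40%: (190 − 76 = 114→114, 177 − 70.8 = 106.2→106, 114 − 45.6 = 68.4→68) → #726a44
54%: (190 − 102.6 = 87.4→87, 177 − 95.58 = 81.42→81, 114 − 61.56 = 52.44→52) → #575134
92%: (190 − 174.8 = 15.2→15, 177 − 162.84 = 14.16→14, 114 − 104.88 = 9.12→9) → #0f0e09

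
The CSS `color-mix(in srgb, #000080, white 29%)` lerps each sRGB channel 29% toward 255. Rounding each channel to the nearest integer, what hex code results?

#4A4AA5

#000080 is rgb(0, 0, 128).
Per channel, c → c + 0.29(255 − c):
  R: 0 + 0.29×(255−0) = 0 + 73.95 = 73.95 → 74
  G: 0 + 0.29×(255−0) = 0 + 73.95 = 73.95 → 74
  B: 128 + 0.29×(255−128) = 128 + 36.83 = 164.83 → 165
rgb(74, 74, 165) = #4A4AA5.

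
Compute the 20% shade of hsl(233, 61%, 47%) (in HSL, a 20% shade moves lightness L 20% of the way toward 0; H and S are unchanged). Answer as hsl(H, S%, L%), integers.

L moves 20% from 47 toward 0: 47 − 9.4 = 37.6 → 38.
H and S are unchanged.

hsl(233, 61%, 38%)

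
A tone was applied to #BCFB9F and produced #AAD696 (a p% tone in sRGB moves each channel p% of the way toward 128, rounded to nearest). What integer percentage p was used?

30%

#BCFB9F is rgb(188, 251, 159); #AAD696 is rgb(170, 214, 150).
On the G channel (widest range): 214 ≈ 251 + (p/100)(128 − 251), so p ≈ 100×(214 − 251)/(128 − 251) = -3700/-123 = 30.08.
p = 30 reproduces all three channels after rounding.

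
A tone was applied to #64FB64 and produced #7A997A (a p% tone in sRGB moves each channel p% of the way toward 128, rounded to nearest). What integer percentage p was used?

#64FB64 is rgb(100, 251, 100); #7A997A is rgb(122, 153, 122).
On the G channel (widest range): 153 ≈ 251 + (p/100)(128 − 251), so p ≈ 100×(153 − 251)/(128 − 251) = -9800/-123 = 79.67.
p = 80 reproduces all three channels after rounding.

80%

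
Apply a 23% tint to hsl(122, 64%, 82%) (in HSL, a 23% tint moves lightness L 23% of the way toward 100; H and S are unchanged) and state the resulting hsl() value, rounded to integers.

hsl(122, 64%, 86%)

L moves 23% from 82 toward 100: 82 + 4.14 = 86.14 → 86.
H and S are unchanged.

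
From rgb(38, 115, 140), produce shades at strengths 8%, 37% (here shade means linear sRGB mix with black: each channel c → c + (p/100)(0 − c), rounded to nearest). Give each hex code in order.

#236a81, #184858

8%: (38 − 3.04 = 34.96→35, 115 − 9.2 = 105.8→106, 140 − 11.2 = 128.8→129) → #236a81
37%: (38 − 14.06 = 23.94→24, 115 − 42.55 = 72.45→72, 140 − 51.8 = 88.2→88) → #184858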